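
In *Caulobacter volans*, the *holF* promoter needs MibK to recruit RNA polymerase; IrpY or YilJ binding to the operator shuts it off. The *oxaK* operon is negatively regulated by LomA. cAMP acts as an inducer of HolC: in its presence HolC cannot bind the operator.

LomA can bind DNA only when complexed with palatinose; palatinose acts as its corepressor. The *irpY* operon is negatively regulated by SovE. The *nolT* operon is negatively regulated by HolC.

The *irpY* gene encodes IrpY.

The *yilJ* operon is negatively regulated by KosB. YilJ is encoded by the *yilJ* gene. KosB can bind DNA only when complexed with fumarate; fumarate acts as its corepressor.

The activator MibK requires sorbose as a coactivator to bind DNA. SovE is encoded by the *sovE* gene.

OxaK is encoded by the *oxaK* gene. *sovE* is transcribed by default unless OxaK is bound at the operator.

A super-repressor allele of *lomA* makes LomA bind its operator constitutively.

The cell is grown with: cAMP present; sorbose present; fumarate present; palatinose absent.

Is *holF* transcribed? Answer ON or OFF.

LomA is constitutively active in this strain.
With repressor LomA bound, *oxaK* is not transcribed.
So OxaK is not produced.
With no repressor bound, *sovE* is transcribed.
So SovE is produced and active.
With repressor SovE bound, *irpY* is not transcribed.
So IrpY is not produced.
Sorbose is present, so MibK is active.
Fumarate is present, so KosB is active.
With repressor KosB bound, *yilJ* is not transcribed.
So YilJ is not produced.
No repressor is bound and MibK is active, so *holF* is transcribed.

ON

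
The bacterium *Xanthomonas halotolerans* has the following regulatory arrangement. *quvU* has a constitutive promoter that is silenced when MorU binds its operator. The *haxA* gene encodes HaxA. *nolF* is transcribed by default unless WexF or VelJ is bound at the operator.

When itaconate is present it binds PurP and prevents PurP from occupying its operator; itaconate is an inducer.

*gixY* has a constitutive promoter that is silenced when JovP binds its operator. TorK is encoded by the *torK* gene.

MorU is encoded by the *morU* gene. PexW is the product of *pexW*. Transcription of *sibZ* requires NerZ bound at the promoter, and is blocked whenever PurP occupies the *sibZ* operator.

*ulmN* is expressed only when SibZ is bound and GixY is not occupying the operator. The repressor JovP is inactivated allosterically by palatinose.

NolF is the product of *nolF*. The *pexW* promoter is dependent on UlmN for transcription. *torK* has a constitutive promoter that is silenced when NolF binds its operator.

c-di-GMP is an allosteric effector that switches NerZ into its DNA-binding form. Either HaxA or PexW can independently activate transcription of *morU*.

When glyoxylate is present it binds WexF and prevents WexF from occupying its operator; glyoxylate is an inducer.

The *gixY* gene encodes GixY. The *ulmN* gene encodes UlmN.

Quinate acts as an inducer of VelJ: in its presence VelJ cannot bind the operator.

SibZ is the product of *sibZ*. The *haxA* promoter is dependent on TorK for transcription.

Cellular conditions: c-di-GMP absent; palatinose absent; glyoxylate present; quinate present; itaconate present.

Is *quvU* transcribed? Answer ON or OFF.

Glyoxylate is present, so WexF is inactive.
Quinate is present, so VelJ is inactive.
With no repressor bound, *nolF* is transcribed.
So NolF is produced and active.
With repressor NolF bound, *torK* is not transcribed.
So TorK is not produced.
Required activator TorK is absent, so *haxA* is not transcribed.
So HaxA is not produced.
Itaconate is present, so PurP is inactive.
c-di-GMP is absent, so NerZ is inactive.
Required activator NerZ is absent, so *sibZ* is not transcribed.
So SibZ is not produced.
Palatinose is absent, so JovP is active.
With repressor JovP bound, *gixY* is not transcribed.
So GixY is not produced.
Required activator SibZ is absent, so *ulmN* is not transcribed.
So UlmN is not produced.
Required activator UlmN is absent, so *pexW* is not transcribed.
So PexW is not produced.
No activator is available at the *morU* promoter, so *morU* is not transcribed.
So MorU is not produced.
With no repressor bound, *quvU* is transcribed.

ON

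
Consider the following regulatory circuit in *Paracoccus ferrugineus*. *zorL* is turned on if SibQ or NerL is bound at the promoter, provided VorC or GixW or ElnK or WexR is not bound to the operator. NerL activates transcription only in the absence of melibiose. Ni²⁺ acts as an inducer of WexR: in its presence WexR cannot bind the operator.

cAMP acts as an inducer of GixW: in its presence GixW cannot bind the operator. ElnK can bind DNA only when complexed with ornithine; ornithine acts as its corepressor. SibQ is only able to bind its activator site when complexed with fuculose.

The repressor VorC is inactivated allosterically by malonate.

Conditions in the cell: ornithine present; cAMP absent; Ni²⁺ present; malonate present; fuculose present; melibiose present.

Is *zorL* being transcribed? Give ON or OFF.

Malonate is present, so VorC is inactive.
Fuculose is present, so SibQ is active.
Melibiose is present, so NerL is inactive.
cAMP is absent, so GixW is active.
Ornithine is present, so ElnK is active.
Ni²⁺ is present, so WexR is inactive.
With repressor GixW bound, *zorL* is not transcribed.

OFF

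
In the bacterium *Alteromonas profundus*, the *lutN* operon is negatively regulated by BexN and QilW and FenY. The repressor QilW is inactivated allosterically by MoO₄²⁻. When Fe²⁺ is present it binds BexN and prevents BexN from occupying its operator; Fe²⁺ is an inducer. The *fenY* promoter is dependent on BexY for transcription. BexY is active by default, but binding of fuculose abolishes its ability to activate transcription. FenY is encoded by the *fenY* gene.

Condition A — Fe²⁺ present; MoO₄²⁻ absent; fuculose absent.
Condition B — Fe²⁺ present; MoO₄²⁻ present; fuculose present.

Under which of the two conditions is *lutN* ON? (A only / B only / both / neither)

B only

Condition A:
Fe²⁺ is present, so BexN is inactive.
MoO₄²⁻ is absent, so QilW is active.
Fuculose is absent, so BexY is active.
No repressor is bound and BexY is active, so *fenY* is transcribed.
So FenY is produced and active.
With repressor QilW bound, *lutN* is not transcribed.
→ *lutN* is OFF in A.
Condition B:
Fe²⁺ is present, so BexN is inactive.
MoO₄²⁻ is present, so QilW is inactive.
Fuculose is present, so BexY is inactive.
Required activator BexY is absent, so *fenY* is not transcribed.
So FenY is not produced.
With no repressor bound, *lutN* is transcribed.
→ *lutN* is ON in B.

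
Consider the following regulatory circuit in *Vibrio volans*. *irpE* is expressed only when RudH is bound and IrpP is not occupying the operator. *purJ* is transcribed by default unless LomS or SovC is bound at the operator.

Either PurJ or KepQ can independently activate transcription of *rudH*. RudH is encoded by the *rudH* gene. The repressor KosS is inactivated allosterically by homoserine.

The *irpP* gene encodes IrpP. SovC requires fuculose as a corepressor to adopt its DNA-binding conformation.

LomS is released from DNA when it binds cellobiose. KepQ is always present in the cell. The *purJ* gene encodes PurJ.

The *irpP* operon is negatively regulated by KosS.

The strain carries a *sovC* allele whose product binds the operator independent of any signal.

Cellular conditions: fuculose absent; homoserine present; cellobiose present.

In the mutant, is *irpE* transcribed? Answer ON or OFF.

OFF

Cellobiose is present, so LomS is inactive.
SovC is constitutively active in this strain.
With repressor SovC bound, *purJ* is not transcribed.
So PurJ is not produced.
KepQ is produced constitutively and is active.
Activator KepQ is present, so *rudH* is transcribed.
So RudH is produced and active.
Homoserine is present, so KosS is inactive.
With no repressor bound, *irpP* is transcribed.
So IrpP is produced and active.
With repressor IrpP bound, *irpE* is not transcribed.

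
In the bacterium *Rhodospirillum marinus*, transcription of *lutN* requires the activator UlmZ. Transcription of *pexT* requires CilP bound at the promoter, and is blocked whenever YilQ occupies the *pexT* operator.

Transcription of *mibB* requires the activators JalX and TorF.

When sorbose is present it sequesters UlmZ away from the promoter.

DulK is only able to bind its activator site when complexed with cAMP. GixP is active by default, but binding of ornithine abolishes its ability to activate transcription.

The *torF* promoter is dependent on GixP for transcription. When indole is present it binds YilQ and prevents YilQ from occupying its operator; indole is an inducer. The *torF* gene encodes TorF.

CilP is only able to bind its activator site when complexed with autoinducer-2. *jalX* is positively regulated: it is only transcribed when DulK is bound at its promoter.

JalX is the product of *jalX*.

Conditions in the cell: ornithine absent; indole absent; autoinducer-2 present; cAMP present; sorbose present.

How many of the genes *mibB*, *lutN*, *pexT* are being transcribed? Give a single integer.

cAMP is present, so DulK is active.
No repressor is bound and DulK is active, so *jalX* is transcribed.
So JalX is produced and active.
Ornithine is absent, so GixP is active.
No repressor is bound and GixP is active, so *torF* is transcribed.
So TorF is produced and active.
No repressor is bound and JalX and TorF are active, so *mibB* is transcribed.
→ *mibB* is ON.
Sorbose is present, so UlmZ is inactive.
Required activator UlmZ is absent, so *lutN* is not transcribed.
→ *lutN* is OFF.
Indole is absent, so YilQ is active.
Autoinducer-2 is present, so CilP is active.
With repressor YilQ bound, *pexT* is not transcribed.
→ *pexT* is OFF.
1 of the 3 genes is transcribed.

1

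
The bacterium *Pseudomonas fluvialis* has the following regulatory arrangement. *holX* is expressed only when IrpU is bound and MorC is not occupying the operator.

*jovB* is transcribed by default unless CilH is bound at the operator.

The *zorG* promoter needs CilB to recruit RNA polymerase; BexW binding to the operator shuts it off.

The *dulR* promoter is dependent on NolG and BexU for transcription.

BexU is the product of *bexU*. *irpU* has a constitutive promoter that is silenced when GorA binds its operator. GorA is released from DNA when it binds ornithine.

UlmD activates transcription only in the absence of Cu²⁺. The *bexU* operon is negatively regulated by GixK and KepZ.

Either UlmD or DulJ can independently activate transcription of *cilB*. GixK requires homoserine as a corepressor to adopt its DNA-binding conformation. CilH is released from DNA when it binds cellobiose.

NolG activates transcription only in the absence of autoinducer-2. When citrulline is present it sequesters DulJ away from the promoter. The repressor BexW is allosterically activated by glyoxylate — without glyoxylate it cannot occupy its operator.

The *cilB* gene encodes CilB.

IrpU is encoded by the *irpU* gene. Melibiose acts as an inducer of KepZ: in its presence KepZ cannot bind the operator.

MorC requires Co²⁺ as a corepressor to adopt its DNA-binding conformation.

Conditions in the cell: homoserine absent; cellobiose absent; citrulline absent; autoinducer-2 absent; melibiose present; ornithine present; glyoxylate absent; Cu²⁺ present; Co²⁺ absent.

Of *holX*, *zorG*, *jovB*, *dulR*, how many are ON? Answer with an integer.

3

Co²⁺ is absent, so MorC is inactive.
Ornithine is present, so GorA is inactive.
With no repressor bound, *irpU* is transcribed.
So IrpU is produced and active.
No repressor is bound and IrpU is active, so *holX* is transcribed.
→ *holX* is ON.
Cu²⁺ is present, so UlmD is inactive.
Citrulline is absent, so DulJ is active.
Activator DulJ is present, so *cilB* is transcribed.
So CilB is produced and active.
Glyoxylate is absent, so BexW is inactive.
No repressor is bound and CilB is active, so *zorG* is transcribed.
→ *zorG* is ON.
Cellobiose is absent, so CilH is active.
With repressor CilH bound, *jovB* is not transcribed.
→ *jovB* is OFF.
Autoinducer-2 is absent, so NolG is active.
Homoserine is absent, so GixK is inactive.
Melibiose is present, so KepZ is inactive.
With no repressor bound, *bexU* is transcribed.
So BexU is produced and active.
No repressor is bound and NolG and BexU are active, so *dulR* is transcribed.
→ *dulR* is ON.
3 of the 4 genes are transcribed.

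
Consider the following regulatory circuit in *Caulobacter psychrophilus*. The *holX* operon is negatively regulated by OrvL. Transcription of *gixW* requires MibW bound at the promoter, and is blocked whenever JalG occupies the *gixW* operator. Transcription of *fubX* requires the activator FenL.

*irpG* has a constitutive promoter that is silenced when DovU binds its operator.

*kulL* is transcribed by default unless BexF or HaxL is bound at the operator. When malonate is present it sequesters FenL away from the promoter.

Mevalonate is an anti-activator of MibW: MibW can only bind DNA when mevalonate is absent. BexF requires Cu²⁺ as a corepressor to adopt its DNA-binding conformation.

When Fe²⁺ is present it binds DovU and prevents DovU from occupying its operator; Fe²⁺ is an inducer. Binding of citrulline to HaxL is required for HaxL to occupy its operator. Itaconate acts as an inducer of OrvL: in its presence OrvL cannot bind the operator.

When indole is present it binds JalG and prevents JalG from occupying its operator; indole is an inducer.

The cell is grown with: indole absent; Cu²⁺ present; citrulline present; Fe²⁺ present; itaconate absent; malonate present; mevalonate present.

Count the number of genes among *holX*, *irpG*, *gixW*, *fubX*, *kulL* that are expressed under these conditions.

Itaconate is absent, so OrvL is active.
With repressor OrvL bound, *holX* is not transcribed.
→ *holX* is OFF.
Fe²⁺ is present, so DovU is inactive.
With no repressor bound, *irpG* is transcribed.
→ *irpG* is ON.
Indole is absent, so JalG is active.
Mevalonate is present, so MibW is inactive.
With repressor JalG bound, *gixW* is not transcribed.
→ *gixW* is OFF.
Malonate is present, so FenL is inactive.
Required activator FenL is absent, so *fubX* is not transcribed.
→ *fubX* is OFF.
Cu²⁺ is present, so BexF is active.
Citrulline is present, so HaxL is active.
With repressor BexF bound, *kulL* is not transcribed.
→ *kulL* is OFF.
1 of the 5 genes is transcribed.

1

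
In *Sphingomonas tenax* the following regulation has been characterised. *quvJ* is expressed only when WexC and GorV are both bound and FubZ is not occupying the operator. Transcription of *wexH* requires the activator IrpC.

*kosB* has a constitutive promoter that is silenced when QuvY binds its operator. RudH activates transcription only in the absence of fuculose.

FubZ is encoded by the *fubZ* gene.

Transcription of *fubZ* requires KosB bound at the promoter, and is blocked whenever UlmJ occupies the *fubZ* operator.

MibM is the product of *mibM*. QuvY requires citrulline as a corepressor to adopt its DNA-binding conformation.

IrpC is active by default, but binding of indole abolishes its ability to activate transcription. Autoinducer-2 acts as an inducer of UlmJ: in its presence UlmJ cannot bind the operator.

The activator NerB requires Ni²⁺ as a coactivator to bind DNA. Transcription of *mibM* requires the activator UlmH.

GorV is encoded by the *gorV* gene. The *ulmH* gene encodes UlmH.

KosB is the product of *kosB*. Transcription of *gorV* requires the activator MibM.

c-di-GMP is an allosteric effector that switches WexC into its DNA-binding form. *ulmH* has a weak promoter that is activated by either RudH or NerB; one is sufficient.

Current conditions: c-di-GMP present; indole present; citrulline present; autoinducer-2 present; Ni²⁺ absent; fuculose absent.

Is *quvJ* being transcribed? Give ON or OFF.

ON

c-di-GMP is present, so WexC is active.
Autoinducer-2 is present, so UlmJ is inactive.
Citrulline is present, so QuvY is active.
With repressor QuvY bound, *kosB* is not transcribed.
So KosB is not produced.
Required activator KosB is absent, so *fubZ* is not transcribed.
So FubZ is not produced.
Fuculose is absent, so RudH is active.
Ni²⁺ is absent, so NerB is inactive.
Activator RudH is present, so *ulmH* is transcribed.
So UlmH is produced and active.
No repressor is bound and UlmH is active, so *mibM* is transcribed.
So MibM is produced and active.
No repressor is bound and MibM is active, so *gorV* is transcribed.
So GorV is produced and active.
No repressor is bound and WexC and GorV are active, so *quvJ* is transcribed.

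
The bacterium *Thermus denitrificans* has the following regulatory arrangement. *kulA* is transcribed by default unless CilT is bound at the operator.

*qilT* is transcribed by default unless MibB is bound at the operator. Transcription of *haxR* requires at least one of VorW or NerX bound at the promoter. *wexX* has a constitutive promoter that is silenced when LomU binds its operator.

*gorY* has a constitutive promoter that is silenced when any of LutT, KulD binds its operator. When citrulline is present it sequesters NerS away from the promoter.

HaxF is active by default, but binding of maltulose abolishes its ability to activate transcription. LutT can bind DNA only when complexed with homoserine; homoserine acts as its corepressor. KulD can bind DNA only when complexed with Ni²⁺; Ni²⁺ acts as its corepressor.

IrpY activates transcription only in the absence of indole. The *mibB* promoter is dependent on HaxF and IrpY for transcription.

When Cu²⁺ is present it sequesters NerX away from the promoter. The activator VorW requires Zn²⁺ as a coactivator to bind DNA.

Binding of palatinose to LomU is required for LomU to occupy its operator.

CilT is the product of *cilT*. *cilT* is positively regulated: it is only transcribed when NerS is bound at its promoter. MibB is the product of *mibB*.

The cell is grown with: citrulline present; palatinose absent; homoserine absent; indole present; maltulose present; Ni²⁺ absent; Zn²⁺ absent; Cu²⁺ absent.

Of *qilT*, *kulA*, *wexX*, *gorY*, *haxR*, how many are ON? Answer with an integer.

5

Maltulose is present, so HaxF is inactive.
Indole is present, so IrpY is inactive.
Required activator HaxF is absent, so *mibB* is not transcribed.
So MibB is not produced.
With no repressor bound, *qilT* is transcribed.
→ *qilT* is ON.
Citrulline is present, so NerS is inactive.
Required activator NerS is absent, so *cilT* is not transcribed.
So CilT is not produced.
With no repressor bound, *kulA* is transcribed.
→ *kulA* is ON.
Palatinose is absent, so LomU is inactive.
With no repressor bound, *wexX* is transcribed.
→ *wexX* is ON.
Homoserine is absent, so LutT is inactive.
Ni²⁺ is absent, so KulD is inactive.
With no repressor bound, *gorY* is transcribed.
→ *gorY* is ON.
Zn²⁺ is absent, so VorW is inactive.
Cu²⁺ is absent, so NerX is active.
Activator NerX is present, so *haxR* is transcribed.
→ *haxR* is ON.
5 of the 5 genes are transcribed.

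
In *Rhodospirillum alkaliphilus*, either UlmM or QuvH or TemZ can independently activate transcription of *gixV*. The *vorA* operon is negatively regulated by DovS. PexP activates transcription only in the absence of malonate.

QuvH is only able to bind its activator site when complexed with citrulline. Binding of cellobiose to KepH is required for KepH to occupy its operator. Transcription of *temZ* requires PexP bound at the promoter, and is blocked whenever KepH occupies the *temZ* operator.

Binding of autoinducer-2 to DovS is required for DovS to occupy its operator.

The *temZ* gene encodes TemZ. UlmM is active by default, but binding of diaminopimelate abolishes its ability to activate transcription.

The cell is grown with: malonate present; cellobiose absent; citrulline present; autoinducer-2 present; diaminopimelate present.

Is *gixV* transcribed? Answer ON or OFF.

Diaminopimelate is present, so UlmM is inactive.
Citrulline is present, so QuvH is active.
Cellobiose is absent, so KepH is inactive.
Malonate is present, so PexP is inactive.
Required activator PexP is absent, so *temZ* is not transcribed.
So TemZ is not produced.
Activator QuvH is present, so *gixV* is transcribed.

ON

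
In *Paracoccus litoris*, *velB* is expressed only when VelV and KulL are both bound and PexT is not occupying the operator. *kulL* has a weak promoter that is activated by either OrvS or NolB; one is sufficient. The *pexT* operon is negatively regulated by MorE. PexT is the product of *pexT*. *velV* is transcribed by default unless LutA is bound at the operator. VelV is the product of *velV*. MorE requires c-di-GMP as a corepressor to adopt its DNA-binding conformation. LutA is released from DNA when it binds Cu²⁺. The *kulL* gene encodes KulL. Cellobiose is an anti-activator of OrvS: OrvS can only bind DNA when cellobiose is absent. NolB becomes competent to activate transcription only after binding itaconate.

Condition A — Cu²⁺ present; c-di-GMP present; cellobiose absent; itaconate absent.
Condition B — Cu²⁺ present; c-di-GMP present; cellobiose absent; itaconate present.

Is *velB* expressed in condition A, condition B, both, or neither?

both

Condition A:
Cu²⁺ is present, so LutA is inactive.
With no repressor bound, *velV* is transcribed.
So VelV is produced and active.
c-di-GMP is present, so MorE is active.
With repressor MorE bound, *pexT* is not transcribed.
So PexT is not produced.
Cellobiose is absent, so OrvS is active.
Itaconate is absent, so NolB is inactive.
Activator OrvS is present, so *kulL* is transcribed.
So KulL is produced and active.
No repressor is bound and VelV and KulL are active, so *velB* is transcribed.
→ *velB* is ON in A.
Condition B:
Cu²⁺ is present, so LutA is inactive.
With no repressor bound, *velV* is transcribed.
So VelV is produced and active.
c-di-GMP is present, so MorE is active.
With repressor MorE bound, *pexT* is not transcribed.
So PexT is not produced.
Cellobiose is absent, so OrvS is active.
Itaconate is present, so NolB is active.
Activator OrvS is present, so *kulL* is transcribed.
So KulL is produced and active.
No repressor is bound and VelV and KulL are active, so *velB* is transcribed.
→ *velB* is ON in B.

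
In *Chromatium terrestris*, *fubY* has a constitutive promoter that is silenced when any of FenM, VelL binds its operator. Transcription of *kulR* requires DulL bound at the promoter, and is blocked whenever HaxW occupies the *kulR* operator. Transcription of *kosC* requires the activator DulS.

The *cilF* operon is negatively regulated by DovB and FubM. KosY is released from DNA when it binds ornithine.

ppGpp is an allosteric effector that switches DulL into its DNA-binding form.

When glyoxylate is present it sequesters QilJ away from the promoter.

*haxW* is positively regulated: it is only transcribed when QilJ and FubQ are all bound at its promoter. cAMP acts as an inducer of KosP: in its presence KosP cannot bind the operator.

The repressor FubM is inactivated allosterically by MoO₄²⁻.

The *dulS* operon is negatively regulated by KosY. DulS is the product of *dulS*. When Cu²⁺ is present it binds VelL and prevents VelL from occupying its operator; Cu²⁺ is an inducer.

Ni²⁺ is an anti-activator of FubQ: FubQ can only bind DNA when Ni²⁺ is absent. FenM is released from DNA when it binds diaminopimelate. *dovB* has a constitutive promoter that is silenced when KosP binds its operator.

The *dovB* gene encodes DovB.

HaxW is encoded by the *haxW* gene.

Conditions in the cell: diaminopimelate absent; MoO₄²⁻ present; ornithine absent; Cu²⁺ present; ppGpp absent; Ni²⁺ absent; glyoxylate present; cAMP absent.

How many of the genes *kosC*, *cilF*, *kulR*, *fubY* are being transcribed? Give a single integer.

Ornithine is absent, so KosY is active.
With repressor KosY bound, *dulS* is not transcribed.
So DulS is not produced.
Required activator DulS is absent, so *kosC* is not transcribed.
→ *kosC* is OFF.
cAMP is absent, so KosP is active.
With repressor KosP bound, *dovB* is not transcribed.
So DovB is not produced.
MoO₄²⁻ is present, so FubM is inactive.
With no repressor bound, *cilF* is transcribed.
→ *cilF* is ON.
ppGpp is absent, so DulL is inactive.
Glyoxylate is present, so QilJ is inactive.
Ni²⁺ is absent, so FubQ is active.
Required activator QilJ is absent, so *haxW* is not transcribed.
So HaxW is not produced.
Required activator DulL is absent, so *kulR* is not transcribed.
→ *kulR* is OFF.
Diaminopimelate is absent, so FenM is active.
Cu²⁺ is present, so VelL is inactive.
With repressor FenM bound, *fubY* is not transcribed.
→ *fubY* is OFF.
1 of the 4 genes is transcribed.

1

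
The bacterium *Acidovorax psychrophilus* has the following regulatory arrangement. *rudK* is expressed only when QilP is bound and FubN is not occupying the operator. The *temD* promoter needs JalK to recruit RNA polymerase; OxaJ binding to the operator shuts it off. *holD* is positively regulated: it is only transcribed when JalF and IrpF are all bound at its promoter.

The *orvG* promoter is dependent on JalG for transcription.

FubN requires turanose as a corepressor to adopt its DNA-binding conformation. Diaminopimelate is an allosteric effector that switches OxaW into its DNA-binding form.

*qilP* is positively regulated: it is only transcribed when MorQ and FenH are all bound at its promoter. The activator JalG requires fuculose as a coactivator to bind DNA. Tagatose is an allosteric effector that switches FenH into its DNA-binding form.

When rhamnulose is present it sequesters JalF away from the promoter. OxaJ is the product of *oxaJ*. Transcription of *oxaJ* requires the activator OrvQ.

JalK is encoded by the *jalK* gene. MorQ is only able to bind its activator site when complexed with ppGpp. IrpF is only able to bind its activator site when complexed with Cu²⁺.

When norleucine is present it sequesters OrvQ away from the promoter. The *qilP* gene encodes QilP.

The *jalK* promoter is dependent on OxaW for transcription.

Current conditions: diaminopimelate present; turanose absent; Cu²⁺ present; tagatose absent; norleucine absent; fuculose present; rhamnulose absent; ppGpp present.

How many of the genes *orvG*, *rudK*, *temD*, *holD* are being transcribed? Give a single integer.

2

Fuculose is present, so JalG is active.
No repressor is bound and JalG is active, so *orvG* is transcribed.
→ *orvG* is ON.
ppGpp is present, so MorQ is active.
Tagatose is absent, so FenH is inactive.
Required activator FenH is absent, so *qilP* is not transcribed.
So QilP is not produced.
Turanose is absent, so FubN is inactive.
Required activator QilP is absent, so *rudK* is not transcribed.
→ *rudK* is OFF.
Norleucine is absent, so OrvQ is active.
No repressor is bound and OrvQ is active, so *oxaJ* is transcribed.
So OxaJ is produced and active.
Diaminopimelate is present, so OxaW is active.
No repressor is bound and OxaW is active, so *jalK* is transcribed.
So JalK is produced and active.
With repressor OxaJ bound, *temD* is not transcribed.
→ *temD* is OFF.
Rhamnulose is absent, so JalF is active.
Cu²⁺ is present, so IrpF is active.
No repressor is bound and JalF and IrpF are active, so *holD* is transcribed.
→ *holD* is ON.
2 of the 4 genes are transcribed.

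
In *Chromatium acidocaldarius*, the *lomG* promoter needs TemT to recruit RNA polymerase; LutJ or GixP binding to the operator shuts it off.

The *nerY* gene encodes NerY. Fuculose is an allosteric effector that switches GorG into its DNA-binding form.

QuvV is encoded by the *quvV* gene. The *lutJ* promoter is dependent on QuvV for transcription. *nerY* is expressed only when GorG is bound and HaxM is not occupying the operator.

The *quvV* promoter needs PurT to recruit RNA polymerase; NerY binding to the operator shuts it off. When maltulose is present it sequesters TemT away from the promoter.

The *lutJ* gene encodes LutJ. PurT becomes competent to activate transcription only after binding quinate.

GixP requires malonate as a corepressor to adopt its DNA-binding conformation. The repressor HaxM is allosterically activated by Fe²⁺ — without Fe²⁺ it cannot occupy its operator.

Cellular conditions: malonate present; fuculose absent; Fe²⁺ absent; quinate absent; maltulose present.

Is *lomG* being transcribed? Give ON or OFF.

OFF

Fuculose is absent, so GorG is inactive.
Fe²⁺ is absent, so HaxM is inactive.
Required activator GorG is absent, so *nerY* is not transcribed.
So NerY is not produced.
Quinate is absent, so PurT is inactive.
Required activator PurT is absent, so *quvV* is not transcribed.
So QuvV is not produced.
Required activator QuvV is absent, so *lutJ* is not transcribed.
So LutJ is not produced.
Maltulose is present, so TemT is inactive.
Malonate is present, so GixP is active.
With repressor GixP bound, *lomG* is not transcribed.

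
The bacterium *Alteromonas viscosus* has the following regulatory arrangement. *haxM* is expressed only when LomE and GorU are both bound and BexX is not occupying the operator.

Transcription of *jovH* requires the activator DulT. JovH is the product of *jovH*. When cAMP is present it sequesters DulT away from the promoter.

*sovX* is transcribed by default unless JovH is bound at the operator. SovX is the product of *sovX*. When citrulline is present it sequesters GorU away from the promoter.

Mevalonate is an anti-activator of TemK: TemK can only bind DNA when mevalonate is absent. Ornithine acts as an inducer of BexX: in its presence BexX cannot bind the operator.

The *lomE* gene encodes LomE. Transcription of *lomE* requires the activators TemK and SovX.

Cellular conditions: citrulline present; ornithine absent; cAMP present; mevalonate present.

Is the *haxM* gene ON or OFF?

OFF

Mevalonate is present, so TemK is inactive.
cAMP is present, so DulT is inactive.
Required activator DulT is absent, so *jovH* is not transcribed.
So JovH is not produced.
With no repressor bound, *sovX* is transcribed.
So SovX is produced and active.
Required activator TemK is absent, so *lomE* is not transcribed.
So LomE is not produced.
Ornithine is absent, so BexX is active.
Citrulline is present, so GorU is inactive.
With repressor BexX bound, *haxM* is not transcribed.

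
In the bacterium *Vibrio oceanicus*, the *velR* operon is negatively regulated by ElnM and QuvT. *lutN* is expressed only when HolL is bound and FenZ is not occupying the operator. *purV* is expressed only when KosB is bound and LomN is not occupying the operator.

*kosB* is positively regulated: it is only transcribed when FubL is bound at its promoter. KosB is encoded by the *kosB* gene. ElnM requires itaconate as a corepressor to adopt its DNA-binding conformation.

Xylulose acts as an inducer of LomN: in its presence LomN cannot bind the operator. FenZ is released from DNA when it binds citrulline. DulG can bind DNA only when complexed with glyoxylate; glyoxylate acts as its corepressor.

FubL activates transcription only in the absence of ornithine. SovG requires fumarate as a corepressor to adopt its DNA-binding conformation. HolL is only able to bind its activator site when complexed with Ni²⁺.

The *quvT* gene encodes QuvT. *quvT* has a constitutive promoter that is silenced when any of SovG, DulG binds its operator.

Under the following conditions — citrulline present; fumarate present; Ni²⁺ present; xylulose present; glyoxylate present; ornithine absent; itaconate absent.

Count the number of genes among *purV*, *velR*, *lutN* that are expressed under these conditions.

Ornithine is absent, so FubL is active.
No repressor is bound and FubL is active, so *kosB* is transcribed.
So KosB is produced and active.
Xylulose is present, so LomN is inactive.
No repressor is bound and KosB is active, so *purV* is transcribed.
→ *purV* is ON.
Itaconate is absent, so ElnM is inactive.
Fumarate is present, so SovG is active.
Glyoxylate is present, so DulG is active.
With repressor SovG bound, *quvT* is not transcribed.
So QuvT is not produced.
With no repressor bound, *velR* is transcribed.
→ *velR* is ON.
Ni²⁺ is present, so HolL is active.
Citrulline is present, so FenZ is inactive.
No repressor is bound and HolL is active, so *lutN* is transcribed.
→ *lutN* is ON.
3 of the 3 genes are transcribed.

3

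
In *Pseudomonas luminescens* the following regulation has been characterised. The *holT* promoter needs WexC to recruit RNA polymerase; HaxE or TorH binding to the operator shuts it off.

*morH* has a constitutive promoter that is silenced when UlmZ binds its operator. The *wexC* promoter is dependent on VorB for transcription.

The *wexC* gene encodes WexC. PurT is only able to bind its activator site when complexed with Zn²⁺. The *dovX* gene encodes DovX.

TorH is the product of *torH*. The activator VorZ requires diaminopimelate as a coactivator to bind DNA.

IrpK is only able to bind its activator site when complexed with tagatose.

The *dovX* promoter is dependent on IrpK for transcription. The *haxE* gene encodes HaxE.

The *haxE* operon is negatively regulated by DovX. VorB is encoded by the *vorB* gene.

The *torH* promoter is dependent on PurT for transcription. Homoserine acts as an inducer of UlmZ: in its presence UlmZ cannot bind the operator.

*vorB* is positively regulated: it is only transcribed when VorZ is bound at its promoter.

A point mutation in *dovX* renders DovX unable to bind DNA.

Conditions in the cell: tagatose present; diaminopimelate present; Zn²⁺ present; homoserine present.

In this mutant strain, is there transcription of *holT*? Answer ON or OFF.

OFF

DovX is non-functional in this strain, so it has no effect.
With no repressor bound, *haxE* is transcribed.
So HaxE is produced and active.
Zn²⁺ is present, so PurT is active.
No repressor is bound and PurT is active, so *torH* is transcribed.
So TorH is produced and active.
Diaminopimelate is present, so VorZ is active.
No repressor is bound and VorZ is active, so *vorB* is transcribed.
So VorB is produced and active.
No repressor is bound and VorB is active, so *wexC* is transcribed.
So WexC is produced and active.
With repressor HaxE bound, *holT* is not transcribed.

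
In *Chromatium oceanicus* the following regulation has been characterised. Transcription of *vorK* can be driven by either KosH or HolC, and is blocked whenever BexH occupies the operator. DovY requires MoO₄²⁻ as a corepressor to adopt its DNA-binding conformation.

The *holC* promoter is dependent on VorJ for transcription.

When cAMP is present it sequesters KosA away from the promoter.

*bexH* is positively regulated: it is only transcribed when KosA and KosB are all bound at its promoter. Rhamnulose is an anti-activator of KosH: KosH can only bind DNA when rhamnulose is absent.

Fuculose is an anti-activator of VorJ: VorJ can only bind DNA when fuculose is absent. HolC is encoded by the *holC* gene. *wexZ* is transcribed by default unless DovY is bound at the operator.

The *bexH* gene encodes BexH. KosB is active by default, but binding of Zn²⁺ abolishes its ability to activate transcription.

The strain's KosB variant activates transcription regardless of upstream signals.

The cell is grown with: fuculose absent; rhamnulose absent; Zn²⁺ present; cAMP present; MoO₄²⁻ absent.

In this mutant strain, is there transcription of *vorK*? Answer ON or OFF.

Rhamnulose is absent, so KosH is active.
cAMP is present, so KosA is inactive.
KosB is constitutively active in this strain.
Required activator KosA is absent, so *bexH* is not transcribed.
So BexH is not produced.
Fuculose is absent, so VorJ is active.
No repressor is bound and VorJ is active, so *holC* is transcribed.
So HolC is produced and active.
Activator KosH is present, so *vorK* is transcribed.

ON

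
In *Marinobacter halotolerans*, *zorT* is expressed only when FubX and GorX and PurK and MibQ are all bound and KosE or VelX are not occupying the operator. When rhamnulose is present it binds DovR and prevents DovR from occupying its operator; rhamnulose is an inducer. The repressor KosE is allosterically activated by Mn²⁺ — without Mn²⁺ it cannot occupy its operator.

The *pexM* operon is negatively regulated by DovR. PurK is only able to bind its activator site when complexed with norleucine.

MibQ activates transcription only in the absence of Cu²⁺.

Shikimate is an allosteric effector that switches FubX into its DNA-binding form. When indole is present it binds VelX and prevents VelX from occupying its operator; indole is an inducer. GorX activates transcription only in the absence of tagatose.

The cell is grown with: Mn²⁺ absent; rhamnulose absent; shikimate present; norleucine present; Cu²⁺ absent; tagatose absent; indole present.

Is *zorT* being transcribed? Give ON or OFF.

ON

Shikimate is present, so FubX is active.
Tagatose is absent, so GorX is active.
Norleucine is present, so PurK is active.
Cu²⁺ is absent, so MibQ is active.
Mn²⁺ is absent, so KosE is inactive.
Indole is present, so VelX is inactive.
No repressor is bound and FubX and GorX and PurK and MibQ are active, so *zorT* is transcribed.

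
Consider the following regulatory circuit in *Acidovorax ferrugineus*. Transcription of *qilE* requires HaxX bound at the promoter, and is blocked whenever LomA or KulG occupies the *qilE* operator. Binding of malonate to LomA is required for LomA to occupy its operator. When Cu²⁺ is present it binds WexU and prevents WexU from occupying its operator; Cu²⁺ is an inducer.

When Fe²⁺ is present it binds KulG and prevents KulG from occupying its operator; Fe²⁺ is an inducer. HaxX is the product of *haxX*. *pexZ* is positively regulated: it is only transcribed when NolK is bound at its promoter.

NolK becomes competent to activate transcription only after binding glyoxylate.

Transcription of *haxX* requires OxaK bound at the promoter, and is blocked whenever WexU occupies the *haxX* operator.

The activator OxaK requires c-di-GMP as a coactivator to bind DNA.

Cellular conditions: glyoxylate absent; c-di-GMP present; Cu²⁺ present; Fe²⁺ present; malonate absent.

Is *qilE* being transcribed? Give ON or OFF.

Malonate is absent, so LomA is inactive.
Fe²⁺ is present, so KulG is inactive.
Cu²⁺ is present, so WexU is inactive.
c-di-GMP is present, so OxaK is active.
No repressor is bound and OxaK is active, so *haxX* is transcribed.
So HaxX is produced and active.
No repressor is bound and HaxX is active, so *qilE* is transcribed.

ON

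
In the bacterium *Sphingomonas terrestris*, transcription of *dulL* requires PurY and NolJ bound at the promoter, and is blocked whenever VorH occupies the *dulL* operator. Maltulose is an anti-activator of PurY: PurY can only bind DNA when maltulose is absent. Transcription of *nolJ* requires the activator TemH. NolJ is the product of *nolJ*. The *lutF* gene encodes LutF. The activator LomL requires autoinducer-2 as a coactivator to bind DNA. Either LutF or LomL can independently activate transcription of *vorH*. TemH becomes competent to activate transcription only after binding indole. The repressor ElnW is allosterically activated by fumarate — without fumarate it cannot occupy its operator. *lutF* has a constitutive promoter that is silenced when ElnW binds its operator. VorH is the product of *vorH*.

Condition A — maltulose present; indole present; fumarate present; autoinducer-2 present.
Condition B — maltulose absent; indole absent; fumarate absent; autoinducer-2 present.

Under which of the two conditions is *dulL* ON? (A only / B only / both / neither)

neither

Condition A:
Maltulose is present, so PurY is inactive.
Indole is present, so TemH is active.
No repressor is bound and TemH is active, so *nolJ* is transcribed.
So NolJ is produced and active.
Fumarate is present, so ElnW is active.
With repressor ElnW bound, *lutF* is not transcribed.
So LutF is not produced.
Autoinducer-2 is present, so LomL is active.
Activator LomL is present, so *vorH* is transcribed.
So VorH is produced and active.
With repressor VorH bound, *dulL* is not transcribed.
→ *dulL* is OFF in A.
Condition B:
Maltulose is absent, so PurY is active.
Indole is absent, so TemH is inactive.
Required activator TemH is absent, so *nolJ* is not transcribed.
So NolJ is not produced.
Fumarate is absent, so ElnW is inactive.
With no repressor bound, *lutF* is transcribed.
So LutF is produced and active.
Autoinducer-2 is present, so LomL is active.
Activator LutF is present, so *vorH* is transcribed.
So VorH is produced and active.
With repressor VorH bound, *dulL* is not transcribed.
→ *dulL* is OFF in B.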